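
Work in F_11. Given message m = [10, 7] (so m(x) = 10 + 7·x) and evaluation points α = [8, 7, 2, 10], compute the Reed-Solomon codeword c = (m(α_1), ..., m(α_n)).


c = [0, 4, 2, 3]

Message polynomial: m(x) = 10 + 7·x (mod 11).
For each evaluation point α_i, compute m(α_i) mod 11:
  α_1 = 8: Horner steps 7 → 0, so m(8) = 0.
  α_2 = 7: Horner steps 7 → 4, so m(7) = 4.
  α_3 = 2: Horner steps 7 → 2, so m(2) = 2.
  α_4 = 10: Horner steps 7 → 3, so m(10) = 3.
Codeword c = [0, 4, 2, 3] ∈ F_11^4.


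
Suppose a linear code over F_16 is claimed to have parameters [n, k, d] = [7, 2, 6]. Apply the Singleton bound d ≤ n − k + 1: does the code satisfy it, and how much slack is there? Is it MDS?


Singleton RHS = n − k + 1 = 6, slack = 0, bound satisfied, MDS.

Singleton bound: d ≤ n − k + 1.
Here n = 7, k = 2, so n − k + 1 = 6.
Given d = 6, check d ≤ 6: YES.
Slack = (n − k + 1) − d = 0.
The code is MDS (slack = 0).
Description: the claimed parameters are [7, 2, 6]_16; such a code would be MDS (meets Singleton bound).


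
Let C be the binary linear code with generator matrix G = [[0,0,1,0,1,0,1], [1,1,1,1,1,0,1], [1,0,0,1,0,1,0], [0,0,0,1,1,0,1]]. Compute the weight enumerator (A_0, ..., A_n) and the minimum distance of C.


Weight distribution: A_0 = 1, A_2 = 2, A_3 = 6, A_4 = 3, A_5 = 2, A_6 = 2. Minimum distance d = 2.

Enumerate all 2^4 = 16 messages m ∈ F_2^4.
For each, compute codeword c = mG in F_2^7, then tally its weight.
  m = 0000 → c = 0000000, weight = 0.
  m = 1000 → c = 0010101, weight = 3.
  m = 0100 → c = 1111101, weight = 6.
  m = 1100 → c = 1101000, weight = 3.
  m = 0010 → c = 1001010, weight = 3.
  m = 1010 → c = 1011111, weight = 6.
  m = 0110 → c = 0110111, weight = 5.
  m = 1110 → c = 0100010, weight = 2.
  m = 0001 → c = 0001101, weight = 3.
  m = 1001 → c = 0011000, weight = 2.
  m = 0101 → c = 1110000, weight = 3.
  m = 1101 → c = 1100101, weight = 4.
  m = 0011 → c = 1000111, weight = 4.
  m = 1011 → c = 1010010, weight = 3.
  m = 0111 → c = 0111010, weight = 4.
  m = 1111 → c = 0101111, weight = 5.
Tally weights:
  weight 0: 1 codewords.
  weight 2: 2 codewords.
  weight 3: 6 codewords.
  weight 4: 3 codewords.
  weight 5: 2 codewords.
  weight 6: 2 codewords.
Minimum distance d = smallest w > 0 with A_w > 0 = 2.
Sanity: Σ A_w = 16 = 2^4 = 16 ✓.


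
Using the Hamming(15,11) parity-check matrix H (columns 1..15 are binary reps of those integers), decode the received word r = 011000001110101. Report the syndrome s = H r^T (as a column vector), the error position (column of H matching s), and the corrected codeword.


s = (1, 0, 1, 1)^T, error position = 11, corrected codeword c = 011000001100101

Compute s = H r^T mod 2 one row at a time:
  s_1 = 0 + 1 + 1 + 1 + 0 + 1 + 0 + 1 = 5 ≡ 1 (mod 2).
  s_2 = 0 + 0 + 0 + 0 + 0 + 1 + 0 + 1 = 2 ≡ 0 (mod 2).
  s_3 = 1 + 1 + 0 + 0 + 1 + 1 + 0 + 1 = 5 ≡ 1 (mod 2).
  s_4 = 0 + 1 + 0 + 0 + 1 + 1 + 1 + 1 = 5 ≡ 1 (mod 2).
s = (1, 0, 1, 1)^T — this equals column 11 of H (binary 1011), so error is at position 11.
Correct: flip bit 11 of r = 011000001110101 to get c = 011000001100101.


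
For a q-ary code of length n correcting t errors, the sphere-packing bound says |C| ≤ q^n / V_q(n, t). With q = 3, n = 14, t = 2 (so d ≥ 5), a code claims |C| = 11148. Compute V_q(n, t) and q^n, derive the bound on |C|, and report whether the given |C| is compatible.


V_q(n, t) = 393, q^n = 4782969, Hamming bound = 12170, |C| = 11148 ≤ bound (satisfied).

Step 1: Compute V_q(n, t) = Σ_{j=0}^2 C(n, j) (q−1)^j.
  j = 0: C(14,0)·(2)^0 = 1·1 = 1.
  j = 1: C(14,1)·(2)^1 = 14·2 = 28.
  j = 2: C(14,2)·(2)^2 = 91·4 = 364.
  V_q(n, t) = 1 + 28 + 364 = 393.
Step 2: q^n = 3^14 = 4782969.
Step 3: Hamming bound ⌊q^n / V_q(n,t)⌋ = ⌊4782969/393⌋ = 12170.
Step 4: Compare |C| = 11148 to 12170: satisfied.
The claimed |C| lies below the Hamming bound.


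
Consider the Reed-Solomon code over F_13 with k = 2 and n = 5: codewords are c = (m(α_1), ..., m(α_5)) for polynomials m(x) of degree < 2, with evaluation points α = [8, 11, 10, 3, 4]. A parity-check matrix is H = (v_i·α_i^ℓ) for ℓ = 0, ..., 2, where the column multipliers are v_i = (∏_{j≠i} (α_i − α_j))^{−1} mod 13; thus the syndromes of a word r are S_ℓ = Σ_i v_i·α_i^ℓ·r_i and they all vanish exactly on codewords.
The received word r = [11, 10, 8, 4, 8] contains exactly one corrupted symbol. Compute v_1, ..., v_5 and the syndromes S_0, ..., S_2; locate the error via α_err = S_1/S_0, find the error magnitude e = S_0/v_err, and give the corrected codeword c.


S = (4, 1, 10), error at position 3, error magnitude e = 2, c = [11, 10, 6, 4, 8].

Step 1: column multipliers v_i = (∏_{j≠i}(α_i − α_j))^{−1} mod 13.
  i = 1 (α = 8): (8−11)(8−10)(8−3)(8−4) = (−3)·(−2)·5·4 = 120 ≡ 3, so v_1 = 3^{−1} = 9 (mod 13).
  i = 2 (α = 11): (11−8)(11−10)(11−3)(11−4) = 3·1·8·7 = 168 ≡ 12, so v_2 = 12^{−1} = 12 (mod 13).
  i = 3 (α = 10): (10−8)(10−11)(10−3)(10−4) = 2·(−1)·7·6 = −84 ≡ 7, so v_3 = 7^{−1} = 2 (mod 13).
  i = 4 (α = 3): (3−8)(3−11)(3−10)(3−4) = (−5)·(−8)·(−7)·(−1) = 280 ≡ 7, so v_4 = 7^{−1} = 2 (mod 13).
  i = 5 (α = 4): (4−8)(4−11)(4−10)(4−3) = (−4)·(−7)·(−6)·1 = −168 ≡ 1, so v_5 = 1^{−1} = 1 (mod 13).
  v = [9, 12, 2, 2, 1].
Step 2: syndromes of r = [11, 10, 8, 4, 8] (all sums mod 13).
  S_0 = Σ v_i r_i = 9·11 + 12·10 + 2·8 + 2·4 + 1·8 = 251 ≡ 4.
  S_1 = Σ v_i α_i r_i = 9·8·11 + 12·11·10 + 2·10·8 + 2·3·4 + 1·4·8 = 2328 ≡ 1.
  α_i^2 mod 13 = [12, 4, 9, 9, 3].
  S_2 = Σ v_i α_i^2 r_i = 9·12·11 + 12·4·10 + 2·9·8 + 2·9·4 + 1·3·8 = 1908 ≡ 10.
  S = (4, 1, 10) ≠ 0, so r is not a codeword (an error is present).
Step 3: locate the error. For a single error e at position i, S_ℓ = v_i·e·α_i^ℓ, so α_err = S_1/S_0.
  S_0^{−1} = 4^{−1} = 10 (mod 13), so α_err = 1·10 = 10 ≡ 10 = α_3. Error position i = 3.
  Consistency check: S_2/S_1 = 10·1 = 10 ≡ 10 = α_err ✓ (single-error assumption holds).
Step 4: error magnitude e = S_0/v_3 = S_0·∏_{j≠3}(α_3 − α_j) = 4·7 = 28 ≡ 2 (mod 13).
Step 5: correct position 3: c_3 = r_3 − e = 8 − 2 ≡ 6 (mod 13). Hence c = [11, 10, 6, 4, 8].
  Check: interpolating c through the α_i gives m(x) = 5 + 4·x (degree < 2) with m(α_i) = c_i for every i, so c is indeed a codeword.


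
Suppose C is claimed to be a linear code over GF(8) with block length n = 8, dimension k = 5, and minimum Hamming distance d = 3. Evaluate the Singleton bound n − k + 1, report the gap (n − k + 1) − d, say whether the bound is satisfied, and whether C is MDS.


Singleton RHS = n − k + 1 = 4, slack = 1, bound satisfied, not MDS.

Singleton bound: d ≤ n − k + 1.
Here n = 8, k = 5, so n − k + 1 = 4.
Given d = 3, check d ≤ 4: YES.
Slack = (n − k + 1) − d = 1.
The code is NOT MDS (slack = 1 > 0).
Description: the claimed parameters are [8, 5, 3]_8; such a code would be non-MDS.


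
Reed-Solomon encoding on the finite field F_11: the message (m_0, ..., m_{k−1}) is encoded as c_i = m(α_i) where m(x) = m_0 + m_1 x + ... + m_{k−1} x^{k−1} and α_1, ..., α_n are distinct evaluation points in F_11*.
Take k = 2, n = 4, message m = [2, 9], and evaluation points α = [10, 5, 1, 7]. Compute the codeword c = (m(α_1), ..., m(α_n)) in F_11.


c = [4, 3, 0, 10]

Message polynomial: m(x) = 2 + 9·x (mod 11).
For each evaluation point α_i, compute m(α_i) mod 11:
  α_1 = 10: Horner steps 9 → 4, so m(10) = 4.
  α_2 = 5: Horner steps 9 → 3, so m(5) = 3.
  α_3 = 1: Horner steps 9 → 0, so m(1) = 0.
  α_4 = 7: Horner steps 9 → 10, so m(7) = 10.
Codeword c = [4, 3, 0, 10] ∈ F_11^4.


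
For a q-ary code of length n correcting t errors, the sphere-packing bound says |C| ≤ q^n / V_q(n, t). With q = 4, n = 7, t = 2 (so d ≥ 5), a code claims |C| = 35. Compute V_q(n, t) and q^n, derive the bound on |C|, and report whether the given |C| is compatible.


V_q(n, t) = 211, q^n = 16384, Hamming bound = 77, |C| = 35 ≤ bound (satisfied).

Step 1: Compute V_q(n, t) = Σ_{j=0}^2 C(n, j) (q−1)^j.
  j = 0: C(7,0)·(3)^0 = 1·1 = 1.
  j = 1: C(7,1)·(3)^1 = 7·3 = 21.
  j = 2: C(7,2)·(3)^2 = 21·9 = 189.
  V_q(n, t) = 1 + 21 + 189 = 211.
Step 2: q^n = 4^7 = 16384.
Step 3: Hamming bound ⌊q^n / V_q(n,t)⌋ = ⌊16384/211⌋ = 77.
Step 4: Compare |C| = 35 to 77: satisfied.
The claimed |C| lies below the Hamming bound.


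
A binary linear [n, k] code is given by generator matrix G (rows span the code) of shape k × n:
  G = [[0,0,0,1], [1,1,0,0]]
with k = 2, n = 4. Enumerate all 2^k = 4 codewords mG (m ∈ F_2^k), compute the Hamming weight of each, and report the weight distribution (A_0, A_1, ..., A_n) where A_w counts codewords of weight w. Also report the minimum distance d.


Weight distribution: A_0 = 1, A_1 = 1, A_2 = 1, A_3 = 1. Minimum distance d = 1.

Enumerate all 2^2 = 4 messages m ∈ F_2^2.
For each, compute codeword c = mG in F_2^4, then tally its weight.
  m = 00 → c = 0000, weight = 0.
  m = 10 → c = 0001, weight = 1.
  m = 01 → c = 1100, weight = 2.
  m = 11 → c = 1101, weight = 3.
Tally weights:
  weight 0: 1 codewords.
  weight 1: 1 codewords.
  weight 2: 1 codewords.
  weight 3: 1 codewords.
Minimum distance d = smallest w > 0 with A_w > 0 = 1.
Sanity: Σ A_w = 4 = 2^2 = 4 ✓.


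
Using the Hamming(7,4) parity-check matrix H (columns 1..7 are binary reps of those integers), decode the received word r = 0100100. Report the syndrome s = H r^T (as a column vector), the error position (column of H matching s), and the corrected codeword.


s = (1, 1, 1)^T, error position = 7, corrected codeword c = 0100101

Compute s = H r^T mod 2 one row at a time:
  s_1 = 0 + 1 + 0 + 0 = 1 ≡ 1 (mod 2).
  s_2 = 1 + 0 + 0 + 0 = 1 ≡ 1 (mod 2).
  s_3 = 0 + 0 + 1 + 0 = 1 ≡ 1 (mod 2).
s = (1, 1, 1)^T — this equals column 7 of H (binary 111), so error is at position 7.
Correct: flip bit 7 of r = 0100100 to get c = 0100101.


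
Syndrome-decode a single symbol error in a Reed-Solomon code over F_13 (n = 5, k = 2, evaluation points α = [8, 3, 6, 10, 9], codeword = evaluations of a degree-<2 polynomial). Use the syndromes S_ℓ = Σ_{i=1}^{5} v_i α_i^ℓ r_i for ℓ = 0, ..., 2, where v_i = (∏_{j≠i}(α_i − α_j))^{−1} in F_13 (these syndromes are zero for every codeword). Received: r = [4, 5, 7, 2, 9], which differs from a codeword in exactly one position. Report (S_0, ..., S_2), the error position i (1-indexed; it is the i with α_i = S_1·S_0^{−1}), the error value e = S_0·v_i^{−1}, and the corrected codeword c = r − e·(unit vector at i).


S = (10, 9, 12), error at position 4, error magnitude e = 1, c = [4, 5, 7, 1, 9].

Step 1: column multipliers v_i = (∏_{j≠i}(α_i − α_j))^{−1} mod 13.
  i = 1 (α = 8): (8−3)(8−6)(8−10)(8−9) = 5·2·(−2)·(−1) = 20 ≡ 7, so v_1 = 7^{−1} = 2 (mod 13).
  i = 2 (α = 3): (3−8)(3−6)(3−10)(3−9) = (−5)·(−3)·(−7)·(−6) = 630 ≡ 6, so v_2 = 6^{−1} = 11 (mod 13).
  i = 3 (α = 6): (6−8)(6−3)(6−10)(6−9) = (−2)·3·(−4)·(−3) = −72 ≡ 6, so v_3 = 6^{−1} = 11 (mod 13).
  i = 4 (α = 10): (10−8)(10−3)(10−6)(10−9) = 2·7·4·1 = 56 ≡ 4, so v_4 = 4^{−1} = 10 (mod 13).
  i = 5 (α = 9): (9−8)(9−3)(9−6)(9−10) = 1·6·3·(−1) = −18 ≡ 8, so v_5 = 8^{−1} = 5 (mod 13).
  v = [2, 11, 11, 10, 5].
Step 2: syndromes of r = [4, 5, 7, 2, 9] (all sums mod 13).
  S_0 = Σ v_i r_i = 2·4 + 11·5 + 11·7 + 10·2 + 5·9 = 205 ≡ 10.
  S_1 = Σ v_i α_i r_i = 2·8·4 + 11·3·5 + 11·6·7 + 10·10·2 + 5·9·9 = 1296 ≡ 9.
  α_i^2 mod 13 = [12, 9, 10, 9, 3].
  S_2 = Σ v_i α_i^2 r_i = 2·12·4 + 11·9·5 + 11·10·7 + 10·9·2 + 5·3·9 = 1676 ≡ 12.
  S = (10, 9, 12) ≠ 0, so r is not a codeword (an error is present).
Step 3: locate the error. For a single error e at position i, S_ℓ = v_i·e·α_i^ℓ, so α_err = S_1/S_0.
  S_0^{−1} = 10^{−1} = 4 (mod 13), so α_err = 9·4 = 36 ≡ 10 = α_4. Error position i = 4.
  Consistency check: S_2/S_1 = 12·3 = 36 ≡ 10 = α_err ✓ (single-error assumption holds).
Step 4: error magnitude e = S_0/v_4 = S_0·∏_{j≠4}(α_4 − α_j) = 10·4 = 40 ≡ 1 (mod 13).
Step 5: correct position 4: c_4 = r_4 − e = 2 − 1 ≡ 1 (mod 13). Hence c = [4, 5, 7, 1, 9].
  Check: interpolating c through the α_i gives m(x) = 3 + 5·x (degree < 2) with m(α_i) = c_i for every i, so c is indeed a codeword.


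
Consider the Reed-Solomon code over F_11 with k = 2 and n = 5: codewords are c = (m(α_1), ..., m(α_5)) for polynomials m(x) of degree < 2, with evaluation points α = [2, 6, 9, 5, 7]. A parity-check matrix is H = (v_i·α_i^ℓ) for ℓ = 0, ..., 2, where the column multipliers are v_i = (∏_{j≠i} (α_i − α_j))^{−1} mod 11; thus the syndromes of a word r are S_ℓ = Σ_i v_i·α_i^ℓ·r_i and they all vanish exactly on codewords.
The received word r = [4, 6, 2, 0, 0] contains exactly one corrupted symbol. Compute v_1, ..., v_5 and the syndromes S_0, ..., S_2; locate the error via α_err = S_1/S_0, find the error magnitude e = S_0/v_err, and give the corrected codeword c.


S = (5, 2, 3), error at position 5, error magnitude e = 10, c = [4, 6, 2, 0, 1].

Step 1: column multipliers v_i = (∏_{j≠i}(α_i − α_j))^{−1} mod 11.
  i = 1 (α = 2): (2−6)(2−9)(2−5)(2−7) = (−4)·(−7)·(−3)·(−5) = 420 ≡ 2, so v_1 = 2^{−1} = 6 (mod 11).
  i = 2 (α = 6): (6−2)(6−9)(6−5)(6−7) = 4·(−3)·1·(−1) = 12 ≡ 1, so v_2 = 1^{−1} = 1 (mod 11).
  i = 3 (α = 9): (9−2)(9−6)(9−5)(9−7) = 7·3·4·2 = 168 ≡ 3, so v_3 = 3^{−1} = 4 (mod 11).
  i = 4 (α = 5): (5−2)(5−6)(5−9)(5−7) = 3·(−1)·(−4)·(−2) = −24 ≡ 9, so v_4 = 9^{−1} = 5 (mod 11).
  i = 5 (α = 7): (7−2)(7−6)(7−9)(7−5) = 5·1·(−2)·2 = −20 ≡ 2, so v_5 = 2^{−1} = 6 (mod 11).
  v = [6, 1, 4, 5, 6].
Step 2: syndromes of r = [4, 6, 2, 0, 0] (all sums mod 11).
  S_0 = Σ v_i r_i = 6·4 + 1·6 + 4·2 + 5·0 + 6·0 = 38 ≡ 5.
  S_1 = Σ v_i α_i r_i = 6·2·4 + 1·6·6 + 4·9·2 + 5·5·0 + 6·7·0 = 156 ≡ 2.
  α_i^2 mod 11 = [4, 3, 4, 3, 5].
  S_2 = Σ v_i α_i^2 r_i = 6·4·4 + 1·3·6 + 4·4·2 + 5·3·0 + 6·5·0 = 146 ≡ 3.
  S = (5, 2, 3) ≠ 0, so r is not a codeword (an error is present).
Step 3: locate the error. For a single error e at position i, S_ℓ = v_i·e·α_i^ℓ, so α_err = S_1/S_0.
  S_0^{−1} = 5^{−1} = 9 (mod 11), so α_err = 2·9 = 18 ≡ 7 = α_5. Error position i = 5.
  Consistency check: S_2/S_1 = 3·6 = 18 ≡ 7 = α_err ✓ (single-error assumption holds).
Step 4: error magnitude e = S_0/v_5 = S_0·∏_{j≠5}(α_5 − α_j) = 5·2 = 10 ≡ 10 (mod 11).
Step 5: correct position 5: c_5 = r_5 − e = 0 − 10 ≡ 1 (mod 11). Hence c = [4, 6, 2, 0, 1].
  Check: interpolating c through the α_i gives m(x) = 3 + 6·x (degree < 2) with m(α_i) = c_i for every i, so c is indeed a codeword.


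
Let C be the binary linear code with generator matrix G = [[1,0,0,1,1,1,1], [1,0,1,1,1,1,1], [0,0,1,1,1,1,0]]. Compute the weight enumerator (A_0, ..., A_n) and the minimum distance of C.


Weight distribution: A_0 = 1, A_1 = 1, A_2 = 1, A_3 = 2, A_4 = 1, A_5 = 1, A_6 = 1. Minimum distance d = 1.

Enumerate all 2^3 = 8 messages m ∈ F_2^3.
For each, compute codeword c = mG in F_2^7, then tally its weight.
  m = 000 → c = 0000000, weight = 0.
  m = 100 → c = 1001111, weight = 5.
  m = 010 → c = 1011111, weight = 6.
  m = 110 → c = 0010000, weight = 1.
  m = 001 → c = 0011110, weight = 4.
  m = 101 → c = 1010001, weight = 3.
  m = 011 → c = 1000001, weight = 2.
  m = 111 → c = 0001110, weight = 3.
Tally weights:
  weight 0: 1 codewords.
  weight 1: 1 codewords.
  weight 2: 1 codewords.
  weight 3: 2 codewords.
  weight 4: 1 codewords.
  weight 5: 1 codewords.
  weight 6: 1 codewords.
Minimum distance d = smallest w > 0 with A_w > 0 = 1.
Sanity: Σ A_w = 8 = 2^3 = 8 ✓.


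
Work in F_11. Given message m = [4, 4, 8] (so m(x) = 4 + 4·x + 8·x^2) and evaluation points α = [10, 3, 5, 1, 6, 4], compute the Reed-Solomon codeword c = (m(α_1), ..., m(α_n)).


c = [8, 0, 4, 5, 8, 5]

Message polynomial: m(x) = 4 + 4·x + 8·x^2 (mod 11).
For each evaluation point α_i, compute m(α_i) mod 11:
  α_1 = 10: Horner steps 8 → 7 → 8, so m(10) = 8.
  α_2 = 3: Horner steps 8 → 6 → 0, so m(3) = 0.
  α_3 = 5: Horner steps 8 → 0 → 4, so m(5) = 4.
  α_4 = 1: Horner steps 8 → 1 → 5, so m(1) = 5.
  α_5 = 6: Horner steps 8 → 8 → 8, so m(6) = 8.
  α_6 = 4: Horner steps 8 → 3 → 5, so m(4) = 5.
Codeword c = [8, 0, 4, 5, 8, 5] ∈ F_11^6.


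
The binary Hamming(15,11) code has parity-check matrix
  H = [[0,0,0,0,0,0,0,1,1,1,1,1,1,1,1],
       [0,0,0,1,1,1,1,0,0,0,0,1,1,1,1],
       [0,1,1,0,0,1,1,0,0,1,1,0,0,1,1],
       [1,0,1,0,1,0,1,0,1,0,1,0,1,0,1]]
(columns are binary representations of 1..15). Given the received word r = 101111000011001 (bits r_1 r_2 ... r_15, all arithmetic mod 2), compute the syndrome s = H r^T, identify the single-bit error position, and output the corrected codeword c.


s = (1, 1, 0, 1)^T, error position = 13, corrected codeword c = 101111000011101

Compute s = H r^T mod 2 one row at a time:
  s_1 = 0 + 0 + 0 + 1 + 1 + 0 + 0 + 1 = 3 ≡ 1 (mod 2).
  s_2 = 1 + 1 + 1 + 0 + 1 + 0 + 0 + 1 = 5 ≡ 1 (mod 2).
  s_3 = 0 + 1 + 1 + 0 + 0 + 1 + 0 + 1 = 4 ≡ 0 (mod 2).
  s_4 = 1 + 1 + 1 + 0 + 0 + 1 + 0 + 1 = 5 ≡ 1 (mod 2).
s = (1, 1, 0, 1)^T — this equals column 13 of H (binary 1101), so error is at position 13.
Correct: flip bit 13 of r = 101111000011001 to get c = 101111000011101.


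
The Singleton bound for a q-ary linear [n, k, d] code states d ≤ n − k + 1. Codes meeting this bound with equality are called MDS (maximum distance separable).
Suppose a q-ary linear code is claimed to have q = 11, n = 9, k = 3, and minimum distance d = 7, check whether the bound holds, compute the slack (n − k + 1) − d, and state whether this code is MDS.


Singleton RHS = n − k + 1 = 7, slack = 0, bound satisfied, MDS.

Singleton bound: d ≤ n − k + 1.
Here n = 9, k = 3, so n − k + 1 = 7.
Given d = 7, check d ≤ 7: YES.
Slack = (n − k + 1) − d = 0.
The code is MDS (slack = 0).
Description: the claimed parameters are [9, 3, 7]_11; such a code would be MDS (meets Singleton bound).


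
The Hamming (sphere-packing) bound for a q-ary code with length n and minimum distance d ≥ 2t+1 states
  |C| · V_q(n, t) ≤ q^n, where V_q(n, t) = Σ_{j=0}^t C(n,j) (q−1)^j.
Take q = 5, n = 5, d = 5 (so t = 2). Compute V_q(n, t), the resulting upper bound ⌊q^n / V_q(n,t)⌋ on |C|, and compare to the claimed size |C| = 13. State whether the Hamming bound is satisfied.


V_q(n, t) = 181, q^n = 3125, Hamming bound = 17, |C| = 13 ≤ bound (satisfied).

Step 1: Compute V_q(n, t) = Σ_{j=0}^2 C(n, j) (q−1)^j.
  j = 0: C(5,0)·(4)^0 = 1·1 = 1.
  j = 1: C(5,1)·(4)^1 = 5·4 = 20.
  j = 2: C(5,2)·(4)^2 = 10·16 = 160.
  V_q(n, t) = 1 + 20 + 160 = 181.
Step 2: q^n = 5^5 = 3125.
Step 3: Hamming bound ⌊q^n / V_q(n,t)⌋ = ⌊3125/181⌋ = 17.
Step 4: Compare |C| = 13 to 17: satisfied.
The claimed |C| lies below the Hamming bound.


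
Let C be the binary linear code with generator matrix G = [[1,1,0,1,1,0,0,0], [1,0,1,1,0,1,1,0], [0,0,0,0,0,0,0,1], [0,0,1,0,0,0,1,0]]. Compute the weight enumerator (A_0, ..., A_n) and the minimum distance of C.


Weight distribution: A_0 = 1, A_1 = 1, A_2 = 1, A_3 = 3, A_4 = 3, A_5 = 3, A_6 = 3, A_7 = 1. Minimum distance d = 1.

Enumerate all 2^4 = 16 messages m ∈ F_2^4.
For each, compute codeword c = mG in F_2^8, then tally its weight.
  m = 0000 → c = 00000000, weight = 0.
  m = 1000 → c = 11011000, weight = 4.
  m = 0100 → c = 10110110, weight = 5.
  m = 1100 → c = 01101110, weight = 5.
  m = 0010 → c = 00000001, weight = 1.
  m = 1010 → c = 11011001, weight = 5.
  m = 0110 → c = 10110111, weight = 6.
  m = 1110 → c = 01101111, weight = 6.
  m = 0001 → c = 00100010, weight = 2.
  m = 1001 → c = 11111010, weight = 6.
  m = 0101 → c = 10010100, weight = 3.
  m = 1101 → c = 01001100, weight = 3.
  m = 0011 → c = 00100011, weight = 3.
  m = 1011 → c = 11111011, weight = 7.
  m = 0111 → c = 10010101, weight = 4.
  m = 1111 → c = 01001101, weight = 4.
Tally weights:
  weight 0: 1 codewords.
  weight 1: 1 codewords.
  weight 2: 1 codewords.
  weight 3: 3 codewords.
  weight 4: 3 codewords.
  weight 5: 3 codewords.
  weight 6: 3 codewords.
  weight 7: 1 codewords.
Minimum distance d = smallest w > 0 with A_w > 0 = 1.
Sanity: Σ A_w = 16 = 2^4 = 16 ✓.


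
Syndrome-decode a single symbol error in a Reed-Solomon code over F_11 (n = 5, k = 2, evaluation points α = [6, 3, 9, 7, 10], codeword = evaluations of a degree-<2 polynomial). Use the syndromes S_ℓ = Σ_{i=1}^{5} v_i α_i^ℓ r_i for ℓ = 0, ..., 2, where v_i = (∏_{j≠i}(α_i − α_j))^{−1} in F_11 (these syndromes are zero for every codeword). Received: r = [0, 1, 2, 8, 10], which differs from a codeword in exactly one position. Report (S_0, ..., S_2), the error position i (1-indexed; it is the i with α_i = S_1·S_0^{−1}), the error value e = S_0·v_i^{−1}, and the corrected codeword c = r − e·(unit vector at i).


S = (4, 1, 3), error at position 2, error magnitude e = 3, c = [0, 9, 2, 8, 10].

Step 1: column multipliers v_i = (∏_{j≠i}(α_i − α_j))^{−1} mod 11.
  i = 1 (α = 6): (6−3)(6−9)(6−7)(6−10) = 3·(−3)·(−1)·(−4) = −36 ≡ 8, so v_1 = 8^{−1} = 7 (mod 11).
  i = 2 (α = 3): (3−6)(3−9)(3−7)(3−10) = (−3)·(−6)·(−4)·(−7) = 504 ≡ 9, so v_2 = 9^{−1} = 5 (mod 11).
  i = 3 (α = 9): (9−6)(9−3)(9−7)(9−10) = 3·6·2·(−1) = −36 ≡ 8, so v_3 = 8^{−1} = 7 (mod 11).
  i = 4 (α = 7): (7−6)(7−3)(7−9)(7−10) = 1·4·(−2)·(−3) = 24 ≡ 2, so v_4 = 2^{−1} = 6 (mod 11).
  i = 5 (α = 10): (10−6)(10−3)(10−9)(10−7) = 4·7·1·3 = 84 ≡ 7, so v_5 = 7^{−1} = 8 (mod 11).
  v = [7, 5, 7, 6, 8].
Step 2: syndromes of r = [0, 1, 2, 8, 10] (all sums mod 11).
  S_0 = Σ v_i r_i = 7·0 + 5·1 + 7·2 + 6·8 + 8·10 = 147 ≡ 4.
  S_1 = Σ v_i α_i r_i = 7·6·0 + 5·3·1 + 7·9·2 + 6·7·8 + 8·10·10 = 1277 ≡ 1.
  α_i^2 mod 11 = [3, 9, 4, 5, 1].
  S_2 = Σ v_i α_i^2 r_i = 7·3·0 + 5·9·1 + 7·4·2 + 6·5·8 + 8·1·10 = 421 ≡ 3.
  S = (4, 1, 3) ≠ 0, so r is not a codeword (an error is present).
Step 3: locate the error. For a single error e at position i, S_ℓ = v_i·e·α_i^ℓ, so α_err = S_1/S_0.
  S_0^{−1} = 4^{−1} = 3 (mod 11), so α_err = 1·3 = 3 ≡ 3 = α_2. Error position i = 2.
  Consistency check: S_2/S_1 = 3·1 = 3 ≡ 3 = α_err ✓ (single-error assumption holds).
Step 4: error magnitude e = S_0/v_2 = S_0·∏_{j≠2}(α_2 − α_j) = 4·9 = 36 ≡ 3 (mod 11).
Step 5: correct position 2: c_2 = r_2 − e = 1 − 3 ≡ 9 (mod 11). Hence c = [0, 9, 2, 8, 10].
  Check: interpolating c through the α_i gives m(x) = 7 + 8·x (degree < 2) with m(α_i) = c_i for every i, so c is indeed a codeword.


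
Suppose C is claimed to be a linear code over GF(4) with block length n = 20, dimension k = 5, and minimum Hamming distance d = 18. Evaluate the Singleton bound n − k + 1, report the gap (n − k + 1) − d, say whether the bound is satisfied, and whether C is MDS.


Singleton RHS = n − k + 1 = 16, slack = -2, bound violated (no such code; not MDS).

Singleton bound: d ≤ n − k + 1.
Here n = 20, k = 5, so n − k + 1 = 16.
Given d = 18, check d ≤ 16: NO.
Slack = (n − k + 1) − d = -2.
The slack is negative: d = 18 exceeds n − k + 1 = 16 by 2, so the Singleton bound is violated and no linear [20, 5, 18]_4 code can exist. In particular it is not MDS (MDS requires d = n − k + 1 exactly).
Description: the claimed parameters are [20, 5, 18]_4; such a code would be impossible (violates the Singleton bound).


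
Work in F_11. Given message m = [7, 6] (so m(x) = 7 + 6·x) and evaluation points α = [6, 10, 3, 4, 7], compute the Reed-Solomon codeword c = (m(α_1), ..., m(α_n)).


c = [10, 1, 3, 9, 5]

Message polynomial: m(x) = 7 + 6·x (mod 11).
For each evaluation point α_i, compute m(α_i) mod 11:
  α_1 = 6: Horner steps 6 → 10, so m(6) = 10.
  α_2 = 10: Horner steps 6 → 1, so m(10) = 1.
  α_3 = 3: Horner steps 6 → 3, so m(3) = 3.
  α_4 = 4: Horner steps 6 → 9, so m(4) = 9.
  α_5 = 7: Horner steps 6 → 5, so m(7) = 5.
Codeword c = [10, 1, 3, 9, 5] ∈ F_11^5.


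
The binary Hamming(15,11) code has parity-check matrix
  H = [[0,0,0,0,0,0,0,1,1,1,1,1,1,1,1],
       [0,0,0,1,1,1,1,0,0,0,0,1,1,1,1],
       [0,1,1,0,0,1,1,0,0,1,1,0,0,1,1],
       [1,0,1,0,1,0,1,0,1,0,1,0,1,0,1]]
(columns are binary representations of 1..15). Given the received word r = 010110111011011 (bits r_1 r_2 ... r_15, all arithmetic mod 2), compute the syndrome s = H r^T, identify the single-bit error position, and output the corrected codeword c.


s = (0, 0, 1, 1)^T, error position = 3, corrected codeword c = 011110111011011

Compute s = H r^T mod 2 one row at a time:
  s_1 = 1 + 1 + 0 + 1 + 1 + 0 + 1 + 1 = 6 ≡ 0 (mod 2).
  s_2 = 1 + 1 + 0 + 1 + 1 + 0 + 1 + 1 = 6 ≡ 0 (mod 2).
  s_3 = 1 + 0 + 0 + 1 + 0 + 1 + 1 + 1 = 5 ≡ 1 (mod 2).
  s_4 = 0 + 0 + 1 + 1 + 1 + 1 + 0 + 1 = 5 ≡ 1 (mod 2).
s = (0, 0, 1, 1)^T — this equals column 3 of H (binary 0011), so error is at position 3.
Correct: flip bit 3 of r = 010110111011011 to get c = 011110111011011.


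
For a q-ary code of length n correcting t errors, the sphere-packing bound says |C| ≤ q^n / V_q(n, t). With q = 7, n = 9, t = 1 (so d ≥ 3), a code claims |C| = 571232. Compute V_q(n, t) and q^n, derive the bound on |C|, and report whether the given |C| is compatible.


V_q(n, t) = 55, q^n = 40353607, Hamming bound = 733701, |C| = 571232 ≤ bound (satisfied).

Step 1: Compute V_q(n, t) = Σ_{j=0}^1 C(n, j) (q−1)^j.
  j = 0: C(9,0)·(6)^0 = 1·1 = 1.
  j = 1: C(9,1)·(6)^1 = 9·6 = 54.
  V_q(n, t) = 1 + 54 = 55.
Step 2: q^n = 7^9 = 40353607.
Step 3: Hamming bound ⌊q^n / V_q(n,t)⌋ = ⌊40353607/55⌋ = 733701.
Step 4: Compare |C| = 571232 to 733701: satisfied.
The claimed |C| lies below the Hamming bound.


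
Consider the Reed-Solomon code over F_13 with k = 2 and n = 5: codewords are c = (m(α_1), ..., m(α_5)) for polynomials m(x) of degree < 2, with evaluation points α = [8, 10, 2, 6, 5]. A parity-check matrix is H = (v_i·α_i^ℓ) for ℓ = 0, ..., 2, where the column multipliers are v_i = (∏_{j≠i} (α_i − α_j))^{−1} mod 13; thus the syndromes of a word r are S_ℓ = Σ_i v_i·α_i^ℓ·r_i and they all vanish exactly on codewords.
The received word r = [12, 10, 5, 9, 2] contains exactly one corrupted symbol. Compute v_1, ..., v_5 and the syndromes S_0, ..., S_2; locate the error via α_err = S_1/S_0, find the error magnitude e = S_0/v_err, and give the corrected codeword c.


S = (10, 8, 9), error at position 4, error magnitude e = 8, c = [12, 10, 5, 1, 2].

Step 1: column multipliers v_i = (∏_{j≠i}(α_i − α_j))^{−1} mod 13.
  i = 1 (α = 8): (8−10)(8−2)(8−6)(8−5) = (−2)·6·2·3 = −72 ≡ 6, so v_1 = 6^{−1} = 11 (mod 13).
  i = 2 (α = 10): (10−8)(10−2)(10−6)(10−5) = 2·8·4·5 = 320 ≡ 8, so v_2 = 8^{−1} = 5 (mod 13).
  i = 3 (α = 2): (2−8)(2−10)(2−6)(2−5) = (−6)·(−8)·(−4)·(−3) = 576 ≡ 4, so v_3 = 4^{−1} = 10 (mod 13).
  i = 4 (α = 6): (6−8)(6−10)(6−2)(6−5) = (−2)·(−4)·4·1 = 32 ≡ 6, so v_4 = 6^{−1} = 11 (mod 13).
  i = 5 (α = 5): (5−8)(5−10)(5−2)(5−6) = (−3)·(−5)·3·(−1) = −45 ≡ 7, so v_5 = 7^{−1} = 2 (mod 13).
  v = [11, 5, 10, 11, 2].
Step 2: syndromes of r = [12, 10, 5, 9, 2] (all sums mod 13).
  S_0 = Σ v_i r_i = 11·12 + 5·10 + 10·5 + 11·9 + 2·2 = 335 ≡ 10.
  S_1 = Σ v_i α_i r_i = 11·8·12 + 5·10·10 + 10·2·5 + 11·6·9 + 2·5·2 = 2270 ≡ 8.
  α_i^2 mod 13 = [12, 9, 4, 10, 12].
  S_2 = Σ v_i α_i^2 r_i = 11·12·12 + 5·9·10 + 10·4·5 + 11·10·9 + 2·12·2 = 3272 ≡ 9.
  S = (10, 8, 9) ≠ 0, so r is not a codeword (an error is present).
Step 3: locate the error. For a single error e at position i, S_ℓ = v_i·e·α_i^ℓ, so α_err = S_1/S_0.
  S_0^{−1} = 10^{−1} = 4 (mod 13), so α_err = 8·4 = 32 ≡ 6 = α_4. Error position i = 4.
  Consistency check: S_2/S_1 = 9·5 = 45 ≡ 6 = α_err ✓ (single-error assumption holds).
Step 4: error magnitude e = S_0/v_4 = S_0·∏_{j≠4}(α_4 − α_j) = 10·6 = 60 ≡ 8 (mod 13).
Step 5: correct position 4: c_4 = r_4 − e = 9 − 8 ≡ 1 (mod 13). Hence c = [12, 10, 5, 1, 2].
  Check: interpolating c through the α_i gives m(x) = 7 + 12·x (degree < 2) with m(α_i) = c_i for every i, so c is indeed a codeword.


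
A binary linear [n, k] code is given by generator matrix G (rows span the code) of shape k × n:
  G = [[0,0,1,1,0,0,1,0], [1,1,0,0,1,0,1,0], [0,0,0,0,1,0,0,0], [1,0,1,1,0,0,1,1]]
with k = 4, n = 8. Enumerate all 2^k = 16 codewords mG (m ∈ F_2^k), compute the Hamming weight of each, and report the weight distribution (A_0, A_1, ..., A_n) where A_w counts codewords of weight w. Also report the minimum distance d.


Weight distribution: A_0 = 1, A_1 = 1, A_2 = 1, A_3 = 4, A_4 = 5, A_5 = 3, A_6 = 1. Minimum distance d = 1.

Enumerate all 2^4 = 16 messages m ∈ F_2^4.
For each, compute codeword c = mG in F_2^8, then tally its weight.
  m = 0000 → c = 00000000, weight = 0.
  m = 1000 → c = 00110010, weight = 3.
  m = 0100 → c = 11001010, weight = 4.
  m = 1100 → c = 11111000, weight = 5.
  m = 0010 → c = 00001000, weight = 1.
  m = 1010 → c = 00111010, weight = 4.
  m = 0110 → c = 11000010, weight = 3.
  m = 1110 → c = 11110000, weight = 4.
  m = 0001 → c = 10110011, weight = 5.
  m = 1001 → c = 10000001, weight = 2.
  m = 0101 → c = 01111001, weight = 5.
  m = 1101 → c = 01001011, weight = 4.
  m = 0011 → c = 10111011, weight = 6.
  m = 1011 → c = 10001001, weight = 3.
  m = 0111 → c = 01110001, weight = 4.
  m = 1111 → c = 01000011, weight = 3.
Tally weights:
  weight 0: 1 codewords.
  weight 1: 1 codewords.
  weight 2: 1 codewords.
  weight 3: 4 codewords.
  weight 4: 5 codewords.
  weight 5: 3 codewords.
  weight 6: 1 codewords.
Minimum distance d = smallest w > 0 with A_w > 0 = 1.
Sanity: Σ A_w = 16 = 2^4 = 16 ✓.


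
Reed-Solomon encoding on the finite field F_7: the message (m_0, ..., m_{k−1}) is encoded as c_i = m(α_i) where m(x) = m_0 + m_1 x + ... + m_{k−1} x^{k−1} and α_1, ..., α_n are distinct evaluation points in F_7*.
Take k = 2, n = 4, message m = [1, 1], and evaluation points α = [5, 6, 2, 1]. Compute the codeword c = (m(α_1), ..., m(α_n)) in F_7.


c = [6, 0, 3, 2]

Message polynomial: m(x) = 1 + 1·x (mod 7).
For each evaluation point α_i, compute m(α_i) mod 7:
  α_1 = 5: Horner steps 1 → 6, so m(5) = 6.
  α_2 = 6: Horner steps 1 → 0, so m(6) = 0.
  α_3 = 2: Horner steps 1 → 3, so m(2) = 3.
  α_4 = 1: Horner steps 1 → 2, so m(1) = 2.
Codeword c = [6, 0, 3, 2] ∈ F_7^4.


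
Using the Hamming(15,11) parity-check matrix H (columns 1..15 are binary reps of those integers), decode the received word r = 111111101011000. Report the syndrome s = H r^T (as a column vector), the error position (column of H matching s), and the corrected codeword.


s = (1, 1, 1, 0)^T, error position = 14, corrected codeword c = 111111101011010

Compute s = H r^T mod 2 one row at a time:
  s_1 = 0 + 1 + 0 + 1 + 1 + 0 + 0 + 0 = 3 ≡ 1 (mod 2).
  s_2 = 1 + 1 + 1 + 1 + 1 + 0 + 0 + 0 = 5 ≡ 1 (mod 2).
  s_3 = 1 + 1 + 1 + 1 + 0 + 1 + 0 + 0 = 5 ≡ 1 (mod 2).
  s_4 = 1 + 1 + 1 + 1 + 1 + 1 + 0 + 0 = 6 ≡ 0 (mod 2).
s = (1, 1, 1, 0)^T — this equals column 14 of H (binary 1110), so error is at position 14.
Correct: flip bit 14 of r = 111111101011000 to get c = 111111101011010.


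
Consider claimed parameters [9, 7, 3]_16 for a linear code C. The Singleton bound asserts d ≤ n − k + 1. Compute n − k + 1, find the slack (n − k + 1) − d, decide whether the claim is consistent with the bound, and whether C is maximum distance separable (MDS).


Singleton RHS = n − k + 1 = 3, slack = 0, bound satisfied, MDS.

Singleton bound: d ≤ n − k + 1.
Here n = 9, k = 7, so n − k + 1 = 3.
Given d = 3, check d ≤ 3: YES.
Slack = (n − k + 1) − d = 0.
The code is MDS (slack = 0).
Description: the claimed parameters are [9, 7, 3]_16; such a code would be MDS (meets Singleton bound).


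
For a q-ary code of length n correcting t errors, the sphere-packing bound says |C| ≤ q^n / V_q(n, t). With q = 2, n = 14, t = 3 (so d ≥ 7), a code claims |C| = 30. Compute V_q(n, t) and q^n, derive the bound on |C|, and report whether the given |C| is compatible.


V_q(n, t) = 470, q^n = 16384, Hamming bound = 34, |C| = 30 ≤ bound (satisfied).

Step 1: Compute V_q(n, t) = Σ_{j=0}^3 C(n, j) (q−1)^j.
  j = 0: C(14,0)·(1)^0 = 1·1 = 1.
  j = 1: C(14,1)·(1)^1 = 14·1 = 14.
  j = 2: C(14,2)·(1)^2 = 91·1 = 91.
  j = 3: C(14,3)·(1)^3 = 364·1 = 364.
  V_q(n, t) = 1 + 14 + 91 + 364 = 470.
Step 2: q^n = 2^14 = 16384.
Step 3: Hamming bound ⌊q^n / V_q(n,t)⌋ = ⌊16384/470⌋ = 34.
Step 4: Compare |C| = 30 to 34: satisfied.
The claimed |C| lies below the Hamming bound.


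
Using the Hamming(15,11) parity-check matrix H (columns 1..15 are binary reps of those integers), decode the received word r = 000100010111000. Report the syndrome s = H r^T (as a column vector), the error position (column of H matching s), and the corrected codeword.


s = (0, 0, 0, 1)^T, error position = 1, corrected codeword c = 100100010111000

Compute s = H r^T mod 2 one row at a time:
  s_1 = 1 + 0 + 1 + 1 + 1 + 0 + 0 + 0 = 4 ≡ 0 (mod 2).
  s_2 = 1 + 0 + 0 + 0 + 1 + 0 + 0 + 0 = 2 ≡ 0 (mod 2).
  s_3 = 0 + 0 + 0 + 0 + 1 + 1 + 0 + 0 = 2 ≡ 0 (mod 2).
  s_4 = 0 + 0 + 0 + 0 + 0 + 1 + 0 + 0 = 1 ≡ 1 (mod 2).
s = (0, 0, 0, 1)^T — this equals column 1 of H (binary 0001), so error is at position 1.
Correct: flip bit 1 of r = 000100010111000 to get c = 100100010111000.


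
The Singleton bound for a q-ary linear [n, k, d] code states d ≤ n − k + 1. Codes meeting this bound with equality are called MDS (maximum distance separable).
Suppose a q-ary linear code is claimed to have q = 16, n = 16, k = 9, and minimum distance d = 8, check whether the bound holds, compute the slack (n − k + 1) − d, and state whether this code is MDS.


Singleton RHS = n − k + 1 = 8, slack = 0, bound satisfied, MDS.

Singleton bound: d ≤ n − k + 1.
Here n = 16, k = 9, so n − k + 1 = 8.
Given d = 8, check d ≤ 8: YES.
Slack = (n − k + 1) − d = 0.
The code is MDS (slack = 0).
Description: the claimed parameters are [16, 9, 8]_16; such a code would be MDS (meets Singleton bound).


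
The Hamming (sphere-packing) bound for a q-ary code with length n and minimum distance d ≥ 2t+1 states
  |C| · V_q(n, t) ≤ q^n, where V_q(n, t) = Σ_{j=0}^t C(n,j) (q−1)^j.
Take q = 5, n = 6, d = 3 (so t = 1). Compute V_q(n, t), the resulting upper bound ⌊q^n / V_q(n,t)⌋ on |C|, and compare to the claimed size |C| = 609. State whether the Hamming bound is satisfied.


V_q(n, t) = 25, q^n = 15625, Hamming bound = 625, |C| = 609 ≤ bound (satisfied).

Step 1: Compute V_q(n, t) = Σ_{j=0}^1 C(n, j) (q−1)^j.
  j = 0: C(6,0)·(4)^0 = 1·1 = 1.
  j = 1: C(6,1)·(4)^1 = 6·4 = 24.
  V_q(n, t) = 1 + 24 = 25.
Step 2: q^n = 5^6 = 15625.
Step 3: Hamming bound ⌊q^n / V_q(n,t)⌋ = ⌊15625/25⌋ = 625.
Step 4: Compare |C| = 609 to 625: satisfied.
The claimed |C| lies below the Hamming bound.


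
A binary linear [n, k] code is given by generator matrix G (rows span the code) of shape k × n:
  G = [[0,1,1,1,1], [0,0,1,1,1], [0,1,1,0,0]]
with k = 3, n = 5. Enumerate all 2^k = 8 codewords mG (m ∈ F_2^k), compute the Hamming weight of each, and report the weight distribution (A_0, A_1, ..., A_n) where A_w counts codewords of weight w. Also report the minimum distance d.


Weight distribution: A_0 = 1, A_1 = 2, A_2 = 2, A_3 = 2, A_4 = 1. Minimum distance d = 1.

Enumerate all 2^3 = 8 messages m ∈ F_2^3.
For each, compute codeword c = mG in F_2^5, then tally its weight.
  m = 000 → c = 00000, weight = 0.
  m = 100 → c = 01111, weight = 4.
  m = 010 → c = 00111, weight = 3.
  m = 110 → c = 01000, weight = 1.
  m = 001 → c = 01100, weight = 2.
  m = 101 → c = 00011, weight = 2.
  m = 011 → c = 01011, weight = 3.
  m = 111 → c = 00100, weight = 1.
Tally weights:
  weight 0: 1 codewords.
  weight 1: 2 codewords.
  weight 2: 2 codewords.
  weight 3: 2 codewords.
  weight 4: 1 codewords.
Minimum distance d = smallest w > 0 with A_w > 0 = 1.
Sanity: Σ A_w = 8 = 2^3 = 8 ✓.


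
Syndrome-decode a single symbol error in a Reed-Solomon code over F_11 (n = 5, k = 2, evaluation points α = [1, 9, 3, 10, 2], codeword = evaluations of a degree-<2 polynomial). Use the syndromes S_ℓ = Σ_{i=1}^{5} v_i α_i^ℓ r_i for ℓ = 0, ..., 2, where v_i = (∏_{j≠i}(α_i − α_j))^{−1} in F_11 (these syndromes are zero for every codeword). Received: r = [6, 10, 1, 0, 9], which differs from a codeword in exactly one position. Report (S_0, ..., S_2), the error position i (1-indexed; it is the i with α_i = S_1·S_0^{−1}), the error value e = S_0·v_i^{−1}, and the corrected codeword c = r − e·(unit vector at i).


S = (7, 8, 6), error at position 2, error magnitude e = 2, c = [6, 8, 1, 0, 9].

Step 1: column multipliers v_i = (∏_{j≠i}(α_i − α_j))^{−1} mod 11.
  i = 1 (α = 1): (1−9)(1−3)(1−10)(1−2) = (−8)·(−2)·(−9)·(−1) = 144 ≡ 1, so v_1 = 1^{−1} = 1 (mod 11).
  i = 2 (α = 9): (9−1)(9−3)(9−10)(9−2) = 8·6·(−1)·7 = −336 ≡ 5, so v_2 = 5^{−1} = 9 (mod 11).
  i = 3 (α = 3): (3−1)(3−9)(3−10)(3−2) = 2·(−6)·(−7)·1 = 84 ≡ 7, so v_3 = 7^{−1} = 8 (mod 11).
  i = 4 (α = 10): (10−1)(10−9)(10−3)(10−2) = 9·1·7·8 = 504 ≡ 9, so v_4 = 9^{−1} = 5 (mod 11).
  i = 5 (α = 2): (2−1)(2−9)(2−3)(2−10) = 1·(−7)·(−1)·(−8) = −56 ≡ 10, so v_5 = 10^{−1} = 10 (mod 11).
  v = [1, 9, 8, 5, 10].
Step 2: syndromes of r = [6, 10, 1, 0, 9] (all sums mod 11).
  S_0 = Σ v_i r_i = 1·6 + 9·10 + 8·1 + 5·0 + 10·9 = 194 ≡ 7.
  S_1 = Σ v_i α_i r_i = 1·1·6 + 9·9·10 + 8·3·1 + 5·10·0 + 10·2·9 = 1020 ≡ 8.
  α_i^2 mod 11 = [1, 4, 9, 1, 4].
  S_2 = Σ v_i α_i^2 r_i = 1·1·6 + 9·4·10 + 8·9·1 + 5·1·0 + 10·4·9 = 798 ≡ 6.
  S = (7, 8, 6) ≠ 0, so r is not a codeword (an error is present).
Step 3: locate the error. For a single error e at position i, S_ℓ = v_i·e·α_i^ℓ, so α_err = S_1/S_0.
  S_0^{−1} = 7^{−1} = 8 (mod 11), so α_err = 8·8 = 64 ≡ 9 = α_2. Error position i = 2.
  Consistency check: S_2/S_1 = 6·7 = 42 ≡ 9 = α_err ✓ (single-error assumption holds).
Step 4: error magnitude e = S_0/v_2 = S_0·∏_{j≠2}(α_2 − α_j) = 7·5 = 35 ≡ 2 (mod 11).
Step 5: correct position 2: c_2 = r_2 − e = 10 − 2 ≡ 8 (mod 11). Hence c = [6, 8, 1, 0, 9].
  Check: interpolating c through the α_i gives m(x) = 3 + 3·x (degree < 2) with m(α_i) = c_i for every i, so c is indeed a codeword.


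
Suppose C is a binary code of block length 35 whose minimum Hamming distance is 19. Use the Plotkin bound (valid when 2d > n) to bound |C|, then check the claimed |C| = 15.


Plotkin bound M ≤ 12; given |C| = 15 > bound (violated).

Check applicability: 2d = 38, n = 35.
2d − n = 3 > 0, so Plotkin applies.
Compute d/(2d−n) = 19/3 ≈ 6.3333.
⌊d/(2d−n)⌋ = 6.
Plotkin bound: M ≤ 2·6 = 12.
Given |C| = 15, check: VIOLATED.
This |C| is above the Plotkin bound, so no binary code with n = 35, d = 19 and 15 codewords exists.


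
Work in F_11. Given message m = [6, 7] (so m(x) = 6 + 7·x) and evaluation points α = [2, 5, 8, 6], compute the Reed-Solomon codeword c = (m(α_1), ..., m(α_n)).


c = [9, 8, 7, 4]

Message polynomial: m(x) = 6 + 7·x (mod 11).
For each evaluation point α_i, compute m(α_i) mod 11:
  α_1 = 2: Horner steps 7 → 9, so m(2) = 9.
  α_2 = 5: Horner steps 7 → 8, so m(5) = 8.
  α_3 = 8: Horner steps 7 → 7, so m(8) = 7.
  α_4 = 6: Horner steps 7 → 4, so m(6) = 4.
Codeword c = [9, 8, 7, 4] ∈ F_11^4.


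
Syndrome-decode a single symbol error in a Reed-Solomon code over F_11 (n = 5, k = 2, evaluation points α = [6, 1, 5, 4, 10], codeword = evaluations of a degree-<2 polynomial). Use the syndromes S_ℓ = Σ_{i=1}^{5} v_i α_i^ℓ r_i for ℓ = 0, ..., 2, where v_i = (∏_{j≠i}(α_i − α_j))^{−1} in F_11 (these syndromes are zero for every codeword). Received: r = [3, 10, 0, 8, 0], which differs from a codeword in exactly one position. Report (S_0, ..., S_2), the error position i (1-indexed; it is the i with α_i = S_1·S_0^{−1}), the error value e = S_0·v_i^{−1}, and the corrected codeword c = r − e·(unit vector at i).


S = (9, 2, 9), error at position 5, error magnitude e = 7, c = [3, 10, 0, 8, 4].

Step 1: column multipliers v_i = (∏_{j≠i}(α_i − α_j))^{−1} mod 11.
  i = 1 (α = 6): (6−1)(6−5)(6−4)(6−10) = 5·1·2·(−4) = −40 ≡ 4, so v_1 = 4^{−1} = 3 (mod 11).
  i = 2 (α = 1): (1−6)(1−5)(1−4)(1−10) = (−5)·(−4)·(−3)·(−9) = 540 ≡ 1, so v_2 = 1^{−1} = 1 (mod 11).
  i = 3 (α = 5): (5−6)(5−1)(5−4)(5−10) = (−1)·4·1·(−5) = 20 ≡ 9, so v_3 = 9^{−1} = 5 (mod 11).
  i = 4 (α = 4): (4−6)(4−1)(4−5)(4−10) = (−2)·3·(−1)·(−6) = −36 ≡ 8, so v_4 = 8^{−1} = 7 (mod 11).
  i = 5 (α = 10): (10−6)(10−1)(10−5)(10−4) = 4·9·5·6 = 1080 ≡ 2, so v_5 = 2^{−1} = 6 (mod 11).
  v = [3, 1, 5, 7, 6].
Step 2: syndromes of r = [3, 10, 0, 8, 0] (all sums mod 11).
  S_0 = Σ v_i r_i = 3·3 + 1·10 + 5·0 + 7·8 + 6·0 = 75 ≡ 9.
  S_1 = Σ v_i α_i r_i = 3·6·3 + 1·1·10 + 5·5·0 + 7·4·8 + 6·10·0 = 288 ≡ 2.
  α_i^2 mod 11 = [3, 1, 3, 5, 1].
  S_2 = Σ v_i α_i^2 r_i = 3·3·3 + 1·1·10 + 5·3·0 + 7·5·8 + 6·1·0 = 317 ≡ 9.
  S = (9, 2, 9) ≠ 0, so r is not a codeword (an error is present).
Step 3: locate the error. For a single error e at position i, S_ℓ = v_i·e·α_i^ℓ, so α_err = S_1/S_0.
  S_0^{−1} = 9^{−1} = 5 (mod 11), so α_err = 2·5 = 10 ≡ 10 = α_5. Error position i = 5.
  Consistency check: S_2/S_1 = 9·6 = 54 ≡ 10 = α_err ✓ (single-error assumption holds).
Step 4: error magnitude e = S_0/v_5 = S_0·∏_{j≠5}(α_5 − α_j) = 9·2 = 18 ≡ 7 (mod 11).
Step 5: correct position 5: c_5 = r_5 − e = 0 − 7 ≡ 4 (mod 11). Hence c = [3, 10, 0, 8, 4].
  Check: interpolating c through the α_i gives m(x) = 7 + 3·x (degree < 2) with m(α_i) = c_i for every i, so c is indeed a codeword.
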